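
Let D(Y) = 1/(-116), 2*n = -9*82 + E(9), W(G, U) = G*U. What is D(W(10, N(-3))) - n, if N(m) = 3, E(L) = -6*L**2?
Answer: 70991/116 ≈ 611.99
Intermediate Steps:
n = -612 (n = (-9*82 - 6*9**2)/2 = (-738 - 6*81)/2 = (-738 - 486)/2 = (1/2)*(-1224) = -612)
D(Y) = -1/116
D(W(10, N(-3))) - n = -1/116 - 1*(-612) = -1/116 + 612 = 70991/116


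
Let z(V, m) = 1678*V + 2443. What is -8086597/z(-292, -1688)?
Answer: 8086597/487533 ≈ 16.587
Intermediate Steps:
z(V, m) = 2443 + 1678*V
-8086597/z(-292, -1688) = -8086597/(2443 + 1678*(-292)) = -8086597/(2443 - 489976) = -8086597/(-487533) = -8086597*(-1/487533) = 8086597/487533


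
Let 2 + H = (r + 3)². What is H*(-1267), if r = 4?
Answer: -59549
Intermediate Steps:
H = 47 (H = -2 + (4 + 3)² = -2 + 7² = -2 + 49 = 47)
H*(-1267) = 47*(-1267) = -59549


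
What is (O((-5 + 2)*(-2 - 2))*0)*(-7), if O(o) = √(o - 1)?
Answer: 0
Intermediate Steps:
O(o) = √(-1 + o)
(O((-5 + 2)*(-2 - 2))*0)*(-7) = (√(-1 + (-5 + 2)*(-2 - 2))*0)*(-7) = (√(-1 - 3*(-4))*0)*(-7) = (√(-1 + 12)*0)*(-7) = (√11*0)*(-7) = 0*(-7) = 0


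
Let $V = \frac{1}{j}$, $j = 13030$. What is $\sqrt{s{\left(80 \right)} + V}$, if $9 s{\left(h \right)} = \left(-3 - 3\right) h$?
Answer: $\frac{i \sqrt{81494714730}}{39090} \approx 7.303 i$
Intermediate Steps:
$s{\left(h \right)} = - \frac{2 h}{3}$ ($s{\left(h \right)} = \frac{\left(-3 - 3\right) h}{9} = \frac{\left(-6\right) h}{9} = - \frac{2 h}{3}$)
$V = \frac{1}{13030} \approx 7.6746 \cdot 10^{-5}$
$\sqrt{s{\left(80 \right)} + V} = \sqrt{\left(- \frac{2}{3}\right) 80 + \frac{1}{13030}} = \sqrt{- \frac{160}{3} + \frac{1}{13030}} = \sqrt{- \frac{2084797}{39090}} = \frac{i \sqrt{81494714730}}{39090}$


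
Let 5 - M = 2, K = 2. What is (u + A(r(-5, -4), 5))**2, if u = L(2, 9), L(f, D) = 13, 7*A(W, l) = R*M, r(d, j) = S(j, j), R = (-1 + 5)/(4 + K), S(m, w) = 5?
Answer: 8649/49 ≈ 176.51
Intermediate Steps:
R = 2/3 (R = (-1 + 5)/(4 + 2) = 4/6 = 4*(1/6) = 2/3 ≈ 0.66667)
M = 3 (M = 5 - 1*2 = 5 - 2 = 3)
r(d, j) = 5
A(W, l) = 2/7 (A(W, l) = ((2/3)*3)/7 = (1/7)*2 = 2/7)
u = 13
(u + A(r(-5, -4), 5))**2 = (13 + 2/7)**2 = (93/7)**2 = 8649/49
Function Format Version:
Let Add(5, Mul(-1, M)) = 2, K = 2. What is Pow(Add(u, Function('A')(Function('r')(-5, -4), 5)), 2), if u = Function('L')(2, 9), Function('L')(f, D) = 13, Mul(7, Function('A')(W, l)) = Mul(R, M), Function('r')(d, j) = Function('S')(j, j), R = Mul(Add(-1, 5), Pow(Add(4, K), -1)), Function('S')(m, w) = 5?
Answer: Rational(8649, 49) ≈ 176.51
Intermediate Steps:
R = Rational(2, 3) (R = Mul(Add(-1, 5), Pow(Add(4, 2), -1)) = Mul(4, Pow(6, -1)) = Mul(4, Rational(1, 6)) = Rational(2, 3) ≈ 0.66667)
M = 3 (M = Add(5, Mul(-1, 2)) = Add(5, -2) = 3)
Function('r')(d, j) = 5
Function('A')(W, l) = Rational(2, 7) (Function('A')(W, l) = Mul(Rational(1, 7), Mul(Rational(2, 3), 3)) = Mul(Rational(1, 7), 2) = Rational(2, 7))
u = 13
Pow(Add(u, Function('A')(Function('r')(-5, -4), 5)), 2) = Pow(Add(13, Rational(2, 7)), 2) = Pow(Rational(93, 7), 2) = Rational(8649, 49)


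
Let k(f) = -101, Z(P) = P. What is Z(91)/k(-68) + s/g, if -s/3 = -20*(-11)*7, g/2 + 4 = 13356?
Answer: -724171/674276 ≈ -1.0740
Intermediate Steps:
g = 26704 (g = -8 + 2*13356 = -8 + 26712 = 26704)
s = -4620 (s = -3*(-20*(-11))*7 = -660*7 = -3*1540 = -4620)
Z(91)/k(-68) + s/g = 91/(-101) - 4620/26704 = 91*(-1/101) - 4620*1/26704 = -91/101 - 1155/6676 = -724171/674276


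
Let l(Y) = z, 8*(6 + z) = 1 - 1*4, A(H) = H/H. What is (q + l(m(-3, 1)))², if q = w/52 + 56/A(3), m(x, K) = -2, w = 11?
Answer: 26863489/10816 ≈ 2483.7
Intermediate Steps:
A(H) = 1
z = -51/8 (z = -6 + (1 - 1*4)/8 = -6 + (1 - 4)/8 = -6 + (⅛)*(-3) = -6 - 3/8 = -51/8 ≈ -6.3750)
l(Y) = -51/8
q = 2923/52 (q = 11/52 + 56/1 = 11*(1/52) + 56*1 = 11/52 + 56 = 2923/52 ≈ 56.212)
(q + l(m(-3, 1)))² = (2923/52 - 51/8)² = (5183/104)² = 26863489/10816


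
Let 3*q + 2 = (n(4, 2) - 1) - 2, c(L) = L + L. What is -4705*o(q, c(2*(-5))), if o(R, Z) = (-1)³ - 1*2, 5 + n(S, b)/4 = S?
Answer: 14115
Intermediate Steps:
n(S, b) = -20 + 4*S
c(L) = 2*L
q = -3 (q = -⅔ + (((-20 + 4*4) - 1) - 2)/3 = -⅔ + (((-20 + 16) - 1) - 2)/3 = -⅔ + ((-4 - 1) - 2)/3 = -⅔ + (-5 - 2)/3 = -⅔ + (⅓)*(-7) = -⅔ - 7/3 = -3)
o(R, Z) = -3 (o(R, Z) = -1 - 2 = -3)
-4705*o(q, c(2*(-5))) = -4705*(-3) = 14115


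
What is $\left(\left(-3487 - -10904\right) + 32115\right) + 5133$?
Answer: $44665$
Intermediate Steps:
$\left(\left(-3487 - -10904\right) + 32115\right) + 5133 = \left(\left(-3487 + 10904\right) + 32115\right) + 5133 = \left(7417 + 32115\right) + 5133 = 39532 + 5133 = 44665$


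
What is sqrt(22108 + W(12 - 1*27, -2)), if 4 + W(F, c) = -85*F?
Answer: sqrt(23379) ≈ 152.90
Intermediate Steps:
W(F, c) = -4 - 85*F
sqrt(22108 + W(12 - 1*27, -2)) = sqrt(22108 + (-4 - 85*(12 - 1*27))) = sqrt(22108 + (-4 - 85*(12 - 27))) = sqrt(22108 + (-4 - 85*(-15))) = sqrt(22108 + (-4 + 1275)) = sqrt(22108 + 1271) = sqrt(23379)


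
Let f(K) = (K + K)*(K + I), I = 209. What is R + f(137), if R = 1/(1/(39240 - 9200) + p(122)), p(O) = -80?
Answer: 227832847956/2403199 ≈ 94804.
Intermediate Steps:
f(K) = 2*K*(209 + K) (f(K) = (K + K)*(K + 209) = (2*K)*(209 + K) = 2*K*(209 + K))
R = -30040/2403199 (R = 1/(1/(39240 - 9200) - 80) = 1/(1/30040 - 80) = 1/(-2403199/30040) = -30040/2403199 ≈ -0.012500)
R + f(137) = -30040/2403199 + 2*137*(209 + 137) = -30040/2403199 + 2*137*346 = -30040/2403199 + 94804 = 227832847956/2403199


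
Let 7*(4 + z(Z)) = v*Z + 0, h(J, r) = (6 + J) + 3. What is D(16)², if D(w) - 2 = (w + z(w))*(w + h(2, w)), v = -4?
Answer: 306916/49 ≈ 6263.6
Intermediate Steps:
h(J, r) = 9 + J
z(Z) = -4 - 4*Z/7 (z(Z) = -4 + (-4*Z + 0)/7 = -4 + (-4*Z)/7 = -4 - 4*Z/7)
D(w) = 2 + (-4 + 3*w/7)*(11 + w) (D(w) = 2 + (w + (-4 - 4*w/7))*(w + (9 + 2)) = 2 + (-4 + 3*w/7)*(w + 11) = 2 + (-4 + 3*w/7)*(11 + w))
D(16)² = (-42 + (3/7)*16² + (5/7)*16)² = (-42 + (3/7)*256 + 80/7)² = (-42 + 768/7 + 80/7)² = (554/7)² = 306916/49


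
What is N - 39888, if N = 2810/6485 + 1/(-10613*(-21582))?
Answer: -11849700448901987/297077546502 ≈ -39888.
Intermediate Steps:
N = 128725969789/297077546502 (N = 2810*(1/6485) - 1/10613*(-1/21582) = 562/1297 + 1/229049766 = 128725969789/297077546502 ≈ 0.43331)
N - 39888 = 128725969789/297077546502 - 39888 = -11849700448901987/297077546502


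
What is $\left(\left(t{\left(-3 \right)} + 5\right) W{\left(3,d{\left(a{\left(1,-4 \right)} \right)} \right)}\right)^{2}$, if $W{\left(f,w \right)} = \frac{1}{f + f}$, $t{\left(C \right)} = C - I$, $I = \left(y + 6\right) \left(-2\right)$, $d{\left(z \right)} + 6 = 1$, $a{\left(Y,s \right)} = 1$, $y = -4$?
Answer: $1$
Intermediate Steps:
$d{\left(z \right)} = -5$ ($d{\left(z \right)} = -6 + 1 = -5$)
$I = -4$ ($I = \left(-4 + 6\right) \left(-2\right) = 2 \left(-2\right) = -4$)
$t{\left(C \right)} = 4 + C$ ($t{\left(C \right)} = C - -4 = C + 4 = 4 + C$)
$W{\left(f,w \right)} = \frac{1}{2 f}$
$\left(\left(t{\left(-3 \right)} + 5\right) W{\left(3,d{\left(a{\left(1,-4 \right)} \right)} \right)}\right)^{2} = \left(\left(\left(4 - 3\right) + 5\right) \frac{1}{2 \cdot 3}\right)^{2} = \left(\left(1 + 5\right) \frac{1}{2} \cdot \frac{1}{3}\right)^{2} = \left(6 \cdot \frac{1}{6}\right)^{2} = 1^{2} = 1$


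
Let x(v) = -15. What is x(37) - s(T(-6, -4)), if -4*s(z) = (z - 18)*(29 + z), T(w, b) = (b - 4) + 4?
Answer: -305/2 ≈ -152.50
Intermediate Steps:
T(w, b) = b (T(w, b) = (-4 + b) + 4 = b)
s(z) = -(-18 + z)*(29 + z)/4 (s(z) = -(z - 18)*(29 + z)/4 = -(-18 + z)*(29 + z)/4)
x(37) - s(T(-6, -4)) = -15 - (261/2 - 11/4*(-4) - ¼*(-4)²) = -15 - (261/2 + 11 - ¼*16) = -15 - (261/2 + 11 - 4) = -15 - 1*275/2 = -15 - 275/2 = -305/2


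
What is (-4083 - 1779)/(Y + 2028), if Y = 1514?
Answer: -2931/1771 ≈ -1.6550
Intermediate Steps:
(-4083 - 1779)/(Y + 2028) = (-4083 - 1779)/(1514 + 2028) = -5862/3542 = -5862*1/3542 = -2931/1771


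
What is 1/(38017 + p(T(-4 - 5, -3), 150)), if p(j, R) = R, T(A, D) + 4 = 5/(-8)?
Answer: 1/38167 ≈ 2.6201e-5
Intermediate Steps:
T(A, D) = -37/8 (T(A, D) = -4 + 5/(-8) = -4 + 5*(-1/8) = -4 - 5/8 = -37/8)
1/(38017 + p(T(-4 - 5, -3), 150)) = 1/(38017 + 150) = 1/38167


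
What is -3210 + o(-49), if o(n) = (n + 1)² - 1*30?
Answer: -936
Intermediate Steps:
o(n) = -30 + (1 + n)² (o(n) = (1 + n)² - 30 = -30 + (1 + n)²)
-3210 + o(-49) = -3210 + (-30 + (1 - 49)²) = -3210 + (-30 + (-48)²) = -3210 + (-30 + 2304) = -3210 + 2274 = -936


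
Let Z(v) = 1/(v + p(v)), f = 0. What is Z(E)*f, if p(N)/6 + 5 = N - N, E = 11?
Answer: 0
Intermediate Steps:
p(N) = -30 (p(N) = -30 + 6*(N - N) = -30 + 6*0 = -30 + 0 = -30)
Z(v) = 1/(-30 + v) (Z(v) = 1/(v - 30) = 1/(-30 + v))
Z(E)*f = 0/(-30 + 11) = 0/(-19) = -1/19*0 = 0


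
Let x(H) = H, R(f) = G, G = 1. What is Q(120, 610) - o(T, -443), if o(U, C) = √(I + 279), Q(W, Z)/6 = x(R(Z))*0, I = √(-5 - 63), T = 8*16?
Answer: -√(279 + 2*I*√17) ≈ -16.705 - 0.24682*I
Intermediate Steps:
T = 128
R(f) = 1
I = 2*I*√17 (I = √(-68) = 2*I*√17 ≈ 8.2462*I)
Q(W, Z) = 0 (Q(W, Z) = 6*(1*0) = 6*0 = 0)
o(U, C) = √(279 + 2*I*√17) (o(U, C) = √(2*I*√17 + 279) = √(279 + 2*I*√17))
Q(120, 610) - o(T, -443) = 0 - √(279 + 2*I*√17) = -√(279 + 2*I*√17)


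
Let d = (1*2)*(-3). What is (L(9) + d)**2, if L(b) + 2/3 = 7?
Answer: 1/9 ≈ 0.11111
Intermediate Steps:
L(b) = 19/3 (L(b) = -2/3 + 7 = 19/3)
d = -6 (d = 2*(-3) = -6)
(L(9) + d)**2 = (19/3 - 6)**2 = (1/3)**2 = 1/9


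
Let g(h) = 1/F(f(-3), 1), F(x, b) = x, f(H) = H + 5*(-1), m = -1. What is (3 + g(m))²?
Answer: 529/64 ≈ 8.2656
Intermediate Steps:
f(H) = -5 + H (f(H) = H - 5 = -5 + H)
g(h) = -⅛ (g(h) = 1/(-5 - 3) = 1/(-8) = -⅛)
(3 + g(m))² = (3 - ⅛)² = (23/8)² = 529/64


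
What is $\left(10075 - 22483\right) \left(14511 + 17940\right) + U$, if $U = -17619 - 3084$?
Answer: $-402672711$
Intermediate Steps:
$U = -20703$ ($U = -17619 - 3084 = -20703$)
$\left(10075 - 22483\right) \left(14511 + 17940\right) + U = \left(10075 - 22483\right) \left(14511 + 17940\right) - 20703 = \left(-12408\right) 32451 - 20703 = -402652008 - 20703 = -402672711$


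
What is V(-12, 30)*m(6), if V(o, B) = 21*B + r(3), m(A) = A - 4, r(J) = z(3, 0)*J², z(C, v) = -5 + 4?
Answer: 1242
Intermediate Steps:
z(C, v) = -1
r(J) = -J²
m(A) = -4 + A
V(o, B) = -9 + 21*B (V(o, B) = 21*B - 1*3² = 21*B - 1*9 = 21*B - 9 = -9 + 21*B)
V(-12, 30)*m(6) = (-9 + 21*30)*(-4 + 6) = (-9 + 630)*2 = 621*2 = 1242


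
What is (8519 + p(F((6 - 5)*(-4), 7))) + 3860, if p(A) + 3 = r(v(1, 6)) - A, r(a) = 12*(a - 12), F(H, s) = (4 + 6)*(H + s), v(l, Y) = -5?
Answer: 12142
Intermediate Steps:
F(H, s) = 10*H + 10*s (F(H, s) = 10*(H + s) = 10*H + 10*s)
r(a) = -144 + 12*a (r(a) = 12*(-12 + a) = -144 + 12*a)
p(A) = -207 - A (p(A) = -3 + ((-144 + 12*(-5)) - A) = -3 + ((-144 - 60) - A) = -3 + (-204 - A) = -207 - A)
(8519 + p(F((6 - 5)*(-4), 7))) + 3860 = (8519 + (-207 - (10*((6 - 5)*(-4)) + 10*7))) + 3860 = (8519 + (-207 - (10*(1*(-4)) + 70))) + 3860 = (8519 + (-207 - (10*(-4) + 70))) + 3860 = (8519 + (-207 - (-40 + 70))) + 3860 = (8519 + (-207 - 1*30)) + 3860 = (8519 + (-207 - 30)) + 3860 = (8519 - 237) + 3860 = 8282 + 3860 = 12142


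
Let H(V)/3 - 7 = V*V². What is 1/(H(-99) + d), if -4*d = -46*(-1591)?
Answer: -2/5858345 ≈ -3.4139e-7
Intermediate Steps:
H(V) = 21 + 3*V³ (H(V) = 21 + 3*(V*V²) = 21 + 3*V³)
d = -36593/2 (d = -(-23)*(-1591)/2 = -¼*73186 = -36593/2 ≈ -18297.)
1/(H(-99) + d) = 1/((21 + 3*(-99)³) - 36593/2) = 1/((21 + 3*(-970299)) - 36593/2) = 1/((21 - 2910897) - 36593/2) = 1/(-2910876 - 36593/2) = 1/(-5858345/2) = -2/5858345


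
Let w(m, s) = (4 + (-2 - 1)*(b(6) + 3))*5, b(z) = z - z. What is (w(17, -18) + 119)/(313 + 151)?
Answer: 47/232 ≈ 0.20259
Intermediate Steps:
b(z) = 0
w(m, s) = -25 (w(m, s) = (4 + (-2 - 1)*(0 + 3))*5 = (4 - 3*3)*5 = (4 - 9)*5 = -5*5 = -25)
(w(17, -18) + 119)/(313 + 151) = (-25 + 119)/(313 + 151) = 94/464 = 94*(1/464) = 47/232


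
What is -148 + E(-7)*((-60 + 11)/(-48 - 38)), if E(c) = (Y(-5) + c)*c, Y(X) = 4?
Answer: -11699/86 ≈ -136.03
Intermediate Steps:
E(c) = c*(4 + c) (E(c) = (4 + c)*c = c*(4 + c))
-148 + E(-7)*((-60 + 11)/(-48 - 38)) = -148 + (-7*(4 - 7))*((-60 + 11)/(-48 - 38)) = -148 + (-7*(-3))*(-49/(-86)) = -148 + 21*(-49*(-1/86)) = -148 + 21*(49/86) = -148 + 1029/86 = -11699/86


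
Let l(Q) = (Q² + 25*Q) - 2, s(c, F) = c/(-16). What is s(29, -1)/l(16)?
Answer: -29/10464 ≈ -0.0027714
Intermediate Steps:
s(c, F) = -c/16 (s(c, F) = c*(-1/16) = -c/16)
l(Q) = -2 + Q² + 25*Q
s(29, -1)/l(16) = (-1/16*29)/(-2 + 16² + 25*16) = -29/(16*(-2 + 256 + 400)) = -29/16/654 = -29/16*1/654 = -29/10464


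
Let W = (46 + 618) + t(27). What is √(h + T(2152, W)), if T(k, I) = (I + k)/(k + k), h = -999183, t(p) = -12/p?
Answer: I*√2602866014153/1614 ≈ 999.59*I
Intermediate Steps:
W = 5972/9 (W = (46 + 618) - 12/27 = 664 - 12*1/27 = 664 - 4/9 = 5972/9 ≈ 663.56)
T(k, I) = (I + k)/(2*k) (T(k, I) = (I + k)/((2*k)) = (I + k)*(1/(2*k)) = (I + k)/(2*k))
√(h + T(2152, W)) = √(-999183 + (½)*(5972/9 + 2152)/2152) = √(-999183 + (½)*(1/2152)*(25340/9)) = √(-999183 + 6335/9684) = √(-9676081837/9684) = I*√2602866014153/1614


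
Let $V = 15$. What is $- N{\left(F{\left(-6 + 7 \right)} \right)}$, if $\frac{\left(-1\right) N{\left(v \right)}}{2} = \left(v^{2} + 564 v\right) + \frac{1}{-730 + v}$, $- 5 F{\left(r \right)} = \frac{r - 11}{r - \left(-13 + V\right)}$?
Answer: $- \frac{822769}{366} \approx -2248.0$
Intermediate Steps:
$F{\left(r \right)} = - \frac{-11 + r}{5 \left(-2 + r\right)}$ ($F{\left(r \right)} = - \frac{\left(r - 11\right) \frac{1}{r + \left(13 - 15\right)}}{5} = - \frac{\left(-11 + r\right) \frac{1}{r + \left(13 - 15\right)}}{5} = - \frac{\left(-11 + r\right) \frac{1}{r - 2}}{5} = - \frac{\left(-11 + r\right) \frac{1}{-2 + r}}{5} = - \frac{\frac{1}{-2 + r} \left(-11 + r\right)}{5} = - \frac{-11 + r}{5 \left(-2 + r\right)}$)
$N{\left(v \right)} = - 1128 v - 2 v^{2} - \frac{2}{-730 + v}$ ($N{\left(v \right)} = - 2 \left(\left(v^{2} + 564 v\right) + \frac{1}{-730 + v}\right) = - 2 \left(v^{2} + \frac{1}{-730 + v} + 564 v\right) = - 1128 v - 2 v^{2} - \frac{2}{-730 + v}$)
$- N{\left(F{\left(-6 + 7 \right)} \right)} = - \frac{2 \left(-1 - \left(\frac{11 - \left(-6 + 7\right)}{5 \left(-2 + \left(-6 + 7\right)\right)}\right)^{3} + 166 \left(\frac{11 - \left(-6 + 7\right)}{5 \left(-2 + \left(-6 + 7\right)\right)}\right)^{2} + 411720 \frac{11 - \left(-6 + 7\right)}{5 \left(-2 + \left(-6 + 7\right)\right)}\right)}{-730 + \frac{11 - \left(-6 + 7\right)}{5 \left(-2 + \left(-6 + 7\right)\right)}} = - \frac{2 \left(-1 - \left(\frac{11 - 1}{5 \left(-2 + 1\right)}\right)^{3} + 166 \left(\frac{11 - 1}{5 \left(-2 + 1\right)}\right)^{2} + 411720 \frac{11 - 1}{5 \left(-2 + 1\right)}\right)}{-730 + \frac{11 - 1}{5 \left(-2 + 1\right)}} = - \frac{2 \left(-1 - \left(\frac{11 - 1}{5 \left(-1\right)}\right)^{3} + 166 \left(\frac{11 - 1}{5 \left(-1\right)}\right)^{2} + 411720 \frac{11 - 1}{5 \left(-1\right)}\right)}{-730 + \frac{11 - 1}{5 \left(-1\right)}} = - \frac{2 \left(-1 - \left(\frac{1}{5} \left(-1\right) 10\right)^{3} + 166 \left(\frac{1}{5} \left(-1\right) 10\right)^{2} + 411720 \cdot \frac{1}{5} \left(-1\right) 10\right)}{-730 + \frac{1}{5} \left(-1\right) 10} = - \frac{2 \left(-1 - \left(-2\right)^{3} + 166 \left(-2\right)^{2} + 411720 \left(-2\right)\right)}{-730 - 2} = - \frac{2 \left(-1 - -8 + 166 \cdot 4 - 823440\right)}{-732} = - \frac{2 \left(-1\right) \left(-1 + 8 + 664 - 823440\right)}{732} = - \frac{2 \left(-1\right) \left(-822769\right)}{732} = \left(-1\right) \frac{822769}{366} = - \frac{822769}{366}$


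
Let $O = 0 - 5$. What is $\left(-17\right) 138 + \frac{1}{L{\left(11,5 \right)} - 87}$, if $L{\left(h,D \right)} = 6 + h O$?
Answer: $- \frac{319057}{136} \approx -2346.0$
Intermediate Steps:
$O = -5$ ($O = 0 - 5 = -5$)
$L{\left(h,D \right)} = 6 - 5 h$ ($L{\left(h,D \right)} = 6 + h \left(-5\right) = 6 - 5 h$)
$\left(-17\right) 138 + \frac{1}{L{\left(11,5 \right)} - 87} = \left(-17\right) 138 + \frac{1}{\left(6 - 55\right) - 87} = -2346 + \frac{1}{\left(6 - 55\right) - 87} = -2346 + \frac{1}{-49 - 87} = -2346 + \frac{1}{-136} = -2346 - \frac{1}{136} = - \frac{319057}{136}$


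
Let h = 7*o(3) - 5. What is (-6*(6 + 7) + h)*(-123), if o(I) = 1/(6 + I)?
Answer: 30340/3 ≈ 10113.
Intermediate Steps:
h = -38/9 (h = 7/(6 + 3) - 5 = 7/9 - 5 = -38/9 ≈ -4.2222)
(-6*(6 + 7) + h)*(-123) = (-6*(6 + 7) - 38/9)*(-123) = (-6*13 - 38/9)*(-123) = (-78 - 38/9)*(-123) = -740/9*(-123) = 30340/3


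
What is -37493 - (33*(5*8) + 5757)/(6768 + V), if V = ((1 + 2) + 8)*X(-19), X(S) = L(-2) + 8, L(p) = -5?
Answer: -84998990/2267 ≈ -37494.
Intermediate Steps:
X(S) = 3 (X(S) = -5 + 8 = 3)
V = 33 (V = ((1 + 2) + 8)*3 = (3 + 8)*3 = 11*3 = 33)
-37493 - (33*(5*8) + 5757)/(6768 + V) = -37493 - (33*(5*8) + 5757)/(6768 + 33) = -37493 - (33*40 + 5757)/6801 = -37493 - (1320 + 5757)/6801 = -37493 - 7077/6801 = -37493 - 1*2359/2267 = -37493 - 2359/2267 = -84998990/2267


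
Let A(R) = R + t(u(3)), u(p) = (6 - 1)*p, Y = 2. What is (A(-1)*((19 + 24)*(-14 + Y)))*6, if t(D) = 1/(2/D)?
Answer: -20124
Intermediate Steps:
u(p) = 5*p
t(D) = D/2 (t(D) = 1*(D/2) = D/2)
A(R) = 15/2 + R (A(R) = R + (5*3)/2 = R + (½)*15 = R + 15/2 = 15/2 + R)
(A(-1)*((19 + 24)*(-14 + Y)))*6 = ((15/2 - 1)*((19 + 24)*(-14 + 2)))*6 = (13*(43*(-12))/2)*6 = ((13/2)*(-516))*6 = -3354*6 = -20124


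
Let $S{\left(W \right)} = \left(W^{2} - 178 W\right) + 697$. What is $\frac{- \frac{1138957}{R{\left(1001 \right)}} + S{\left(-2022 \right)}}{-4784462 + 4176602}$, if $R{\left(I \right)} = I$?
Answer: $- \frac{222620357}{30423393} \approx -7.3174$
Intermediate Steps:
$S{\left(W \right)} = 697 + W^{2} - 178 W$
$\frac{- \frac{1138957}{R{\left(1001 \right)}} + S{\left(-2022 \right)}}{-4784462 + 4176602} = \frac{- \frac{1138957}{1001} + \left(697 + \left(-2022\right)^{2} - -359916\right)}{-4784462 + 4176602} = \frac{\left(-1138957\right) \frac{1}{1001} + \left(697 + 4088484 + 359916\right)}{-607860} = \left(- \frac{1138957}{1001} + 4449097\right) \left(- \frac{1}{607860}\right) = \frac{4452407140}{1001} \left(- \frac{1}{607860}\right) = - \frac{222620357}{30423393}$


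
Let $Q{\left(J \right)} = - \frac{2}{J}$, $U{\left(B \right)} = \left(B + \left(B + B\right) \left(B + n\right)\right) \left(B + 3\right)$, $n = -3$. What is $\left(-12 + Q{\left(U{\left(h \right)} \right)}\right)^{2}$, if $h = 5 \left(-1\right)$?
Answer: $\frac{808201}{5625} \approx 143.68$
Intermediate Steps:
$h = -5$
$U{\left(B \right)} = \left(3 + B\right) \left(B + 2 B \left(-3 + B\right)\right)$ ($U{\left(B \right)} = \left(B + \left(B + B\right) \left(B - 3\right)\right) \left(B + 3\right) = \left(B + 2 B \left(-3 + B\right)\right) \left(3 + B\right) = \left(3 + B\right) \left(B + 2 B \left(-3 + B\right)\right)$)
$\left(-12 + Q{\left(U{\left(h \right)} \right)}\right)^{2} = \left(-12 - \frac{2}{\left(-5\right) \left(-15 - 5 + 2 \left(-5\right)^{2}\right)}\right)^{2} = \left(-12 - \frac{2}{\left(-5\right) \left(-15 - 5 + 2 \cdot 25\right)}\right)^{2} = \left(-12 - \frac{2}{\left(-5\right) \left(-15 - 5 + 50\right)}\right)^{2} = \left(-12 - \frac{2}{\left(-5\right) 30}\right)^{2} = \left(-12 - \frac{2}{-150}\right)^{2} = \left(-12 - - \frac{1}{75}\right)^{2} = \left(-12 + \frac{1}{75}\right)^{2} = \left(- \frac{899}{75}\right)^{2} = \frac{808201}{5625}$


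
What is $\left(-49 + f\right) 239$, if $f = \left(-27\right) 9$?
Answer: $-69788$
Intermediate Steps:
$f = -243$
$\left(-49 + f\right) 239 = \left(-49 - 243\right) 239 = \left(-292\right) 239 = -69788$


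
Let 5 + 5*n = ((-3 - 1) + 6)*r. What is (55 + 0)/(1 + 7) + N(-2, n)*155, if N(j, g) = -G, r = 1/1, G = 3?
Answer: -3665/8 ≈ -458.13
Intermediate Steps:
r = 1
n = -⅗ (n = -1 + (((-3 - 1) + 6)*1)/5 = -1 + ((-4 + 6)*1)/5 = -1 + (2*1)/5 = -1 + (⅕)*2 = -1 + ⅖ = -⅗ ≈ -0.60000)
N(j, g) = -3 (N(j, g) = -1*3 = -3)
(55 + 0)/(1 + 7) + N(-2, n)*155 = (55 + 0)/(1 + 7) - 3*155 = 55/8 - 465 = -3665/8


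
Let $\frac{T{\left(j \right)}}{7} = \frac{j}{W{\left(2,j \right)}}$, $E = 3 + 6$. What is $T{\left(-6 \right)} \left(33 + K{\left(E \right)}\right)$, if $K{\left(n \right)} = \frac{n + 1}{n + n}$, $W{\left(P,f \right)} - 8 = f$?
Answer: $- \frac{2114}{3} \approx -704.67$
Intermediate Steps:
$E = 9$
$W{\left(P,f \right)} = 8 + f$
$K{\left(n \right)} = \frac{1 + n}{2 n}$
$T{\left(j \right)} = \frac{7 j}{8 + j}$ ($T{\left(j \right)} = 7 \frac{j}{8 + j} = \frac{7 j}{8 + j}$)
$T{\left(-6 \right)} \left(33 + K{\left(E \right)}\right) = 7 \left(-6\right) \frac{1}{8 - 6} \left(33 + \frac{1 + 9}{2 \cdot 9}\right) = 7 \left(-6\right) \frac{1}{2} \left(33 + \frac{1}{2} \cdot \frac{1}{9} \cdot 10\right) = 7 \left(-6\right) \frac{1}{2} \left(33 + \frac{5}{9}\right) = \left(-21\right) \frac{302}{9} = - \frac{2114}{3}$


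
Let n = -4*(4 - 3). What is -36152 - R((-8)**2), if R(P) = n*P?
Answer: -35896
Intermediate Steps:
n = -4 (n = -4*1 = -4)
R(P) = -4*P
-36152 - R((-8)**2) = -36152 - (-4)*(-8)**2 = -36152 - (-4)*64 = -36152 - 1*(-256) = -36152 + 256 = -35896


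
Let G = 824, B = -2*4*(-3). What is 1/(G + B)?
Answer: 1/848 ≈ 0.0011792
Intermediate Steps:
B = 24 (B = -8*(-3) = 24)
1/(G + B) = 1/(824 + 24) = 1/848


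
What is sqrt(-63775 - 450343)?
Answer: I*sqrt(514118) ≈ 717.02*I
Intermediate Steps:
sqrt(-63775 - 450343) = sqrt(-514118) = I*sqrt(514118)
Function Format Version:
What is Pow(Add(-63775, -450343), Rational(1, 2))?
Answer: Mul(I, Pow(514118, Rational(1, 2))) ≈ Mul(717.02, I)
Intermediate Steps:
Pow(Add(-63775, -450343), Rational(1, 2)) = Pow(-514118, Rational(1, 2)) = Mul(I, Pow(514118, Rational(1, 2)))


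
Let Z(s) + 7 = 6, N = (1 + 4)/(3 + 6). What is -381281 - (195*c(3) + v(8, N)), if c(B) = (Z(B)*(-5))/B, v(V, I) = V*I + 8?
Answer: -3434566/9 ≈ -3.8162e+5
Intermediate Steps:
N = 5/9 ≈ 0.55556
Z(s) = -1 (Z(s) = -7 + 6 = -1)
v(V, I) = 8 + I*V (v(V, I) = I*V + 8 = 8 + I*V)
c(B) = 5/B (c(B) = (-1*(-5))/B = 5/B)
-381281 - (195*c(3) + v(8, N)) = -381281 - (195*(5/3) + (8 + (5/9)*8)) = -381281 - (195*(5*(⅓)) + (8 + 40/9)) = -381281 - (195*(5/3) + 112/9) = -381281 - (325 + 112/9) = -381281 - 1*3037/9 = -381281 - 3037/9 = -3434566/9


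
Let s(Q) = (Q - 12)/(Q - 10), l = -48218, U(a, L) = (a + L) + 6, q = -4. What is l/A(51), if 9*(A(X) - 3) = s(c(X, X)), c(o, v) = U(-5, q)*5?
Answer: -602725/39 ≈ -15454.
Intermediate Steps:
U(a, L) = 6 + L + a (U(a, L) = (L + a) + 6 = 6 + L + a)
c(o, v) = -15 (c(o, v) = (6 - 4 - 5)*5 = -3*5 = -15)
s(Q) = (-12 + Q)/(-10 + Q)
A(X) = 78/25 (A(X) = 3 + ((-12 - 15)/(-10 - 15))/9 = 3 + (-27/(-25))/9 = 3 + (-1/25*(-27))/9 = 3 + (⅑)*(27/25) = 3 + 3/25 = 78/25)
l/A(51) = -48218/78/25 = -48218*25/78 = -602725/39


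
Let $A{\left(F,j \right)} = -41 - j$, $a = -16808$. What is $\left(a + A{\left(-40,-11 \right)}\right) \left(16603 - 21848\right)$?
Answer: $88315310$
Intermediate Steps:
$\left(a + A{\left(-40,-11 \right)}\right) \left(16603 - 21848\right) = \left(-16808 - 30\right) \left(16603 - 21848\right) = \left(-16808 + \left(-41 + 11\right)\right) \left(-5245\right) = \left(-16808 - 30\right) \left(-5245\right) = \left(-16838\right) \left(-5245\right) = 88315310$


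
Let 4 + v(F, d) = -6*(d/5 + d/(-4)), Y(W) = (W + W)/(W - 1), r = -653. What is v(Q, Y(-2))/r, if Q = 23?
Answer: 18/3265 ≈ 0.0055130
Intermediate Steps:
Y(W) = 2*W/(-1 + W) (Y(W) = (2*W)/(-1 + W) = 2*W/(-1 + W))
v(F, d) = -4 + 3*d/10 (v(F, d) = -4 - 6*(d/5 + d/(-4)) = -4 - 6*(d*(⅕) + d*(-¼)) = -4 - 6*(d/5 - d/4) = -4 - (-3)*d/10 = -4 + 3*d/10)
v(Q, Y(-2))/r = (-4 + 3*(2*(-2)/(-1 - 2))/10)/(-653) = (-4 + 3*(2*(-2)/(-3))/10)*(-1/653) = (-4 + 3*(2*(-2)*(-⅓))/10)*(-1/653) = (-4 + (3/10)*(4/3))*(-1/653) = (-4 + ⅖)*(-1/653) = -18/5*(-1/653) = 18/3265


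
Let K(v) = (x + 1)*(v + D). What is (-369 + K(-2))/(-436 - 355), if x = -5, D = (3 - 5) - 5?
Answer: 333/791 ≈ 0.42099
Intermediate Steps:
D = -7 (D = -2 - 5 = -7)
K(v) = 28 - 4*v (K(v) = (-5 + 1)*(v - 7) = -4*(-7 + v) = 28 - 4*v)
(-369 + K(-2))/(-436 - 355) = (-369 + (28 - 4*(-2)))/(-436 - 355) = (-369 + (28 + 8))/(-791) = (-369 + 36)*(-1/791) = -333*(-1/791) = 333/791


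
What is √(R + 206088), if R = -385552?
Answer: 2*I*√44866 ≈ 423.63*I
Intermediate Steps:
√(R + 206088) = √(-385552 + 206088) = √(-179464) = 2*I*√44866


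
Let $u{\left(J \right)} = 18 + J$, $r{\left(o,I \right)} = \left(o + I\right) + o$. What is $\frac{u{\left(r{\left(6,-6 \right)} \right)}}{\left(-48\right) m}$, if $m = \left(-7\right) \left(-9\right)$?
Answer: $- \frac{1}{126} \approx -0.0079365$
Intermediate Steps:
$r{\left(o,I \right)} = I + 2 o$ ($r{\left(o,I \right)} = \left(I + o\right) + o = I + 2 o$)
$m = 63$
$\frac{u{\left(r{\left(6,-6 \right)} \right)}}{\left(-48\right) m} = \frac{18 + \left(-6 + 2 \cdot 6\right)}{\left(-48\right) 63} = \frac{18 + \left(-6 + 12\right)}{-3024} = \left(18 + 6\right) \left(- \frac{1}{3024}\right) = 24 \left(- \frac{1}{3024}\right) = - \frac{1}{126}$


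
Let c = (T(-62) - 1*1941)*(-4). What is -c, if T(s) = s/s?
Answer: -7760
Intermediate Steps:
T(s) = 1
c = 7760 (c = (1 - 1*1941)*(-4) = (1 - 1941)*(-4) = -1940*(-4) = 7760)
-c = -1*7760 = -7760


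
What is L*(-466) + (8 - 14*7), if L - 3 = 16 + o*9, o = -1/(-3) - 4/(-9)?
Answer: -12206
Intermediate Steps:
o = 7/9 (o = -1*(-⅓) - 4*(-⅑) = ⅓ + 4/9 = 7/9 ≈ 0.77778)
L = 26 (L = 3 + (16 + (7/9)*9) = 3 + (16 + 7) = 3 + 23 = 26)
L*(-466) + (8 - 14*7) = 26*(-466) + (8 - 14*7) = -12116 + (8 - 98) = -12116 - 90 = -12206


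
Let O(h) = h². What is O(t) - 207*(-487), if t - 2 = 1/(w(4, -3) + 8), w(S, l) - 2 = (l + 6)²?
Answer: 36393570/361 ≈ 1.0081e+5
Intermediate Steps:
w(S, l) = 2 + (6 + l)² (w(S, l) = 2 + (l + 6)² = 2 + (6 + l)²)
t = 39/19 (t = 2 + 1/((2 + (6 - 3)²) + 8) = 2 + 1/((2 + 3²) + 8) = 2 + 1/((2 + 9) + 8) = 2 + 1/(11 + 8) = 2 + 1/19 = 39/19 ≈ 2.0526)
O(t) - 207*(-487) = (39/19)² - 207*(-487) = 1521/361 + 100809 = 36393570/361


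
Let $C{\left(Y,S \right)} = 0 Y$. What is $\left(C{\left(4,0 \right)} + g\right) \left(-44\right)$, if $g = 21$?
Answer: $-924$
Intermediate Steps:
$C{\left(Y,S \right)} = 0$
$\left(C{\left(4,0 \right)} + g\right) \left(-44\right) = \left(0 + 21\right) \left(-44\right) = 21 \left(-44\right) = -924$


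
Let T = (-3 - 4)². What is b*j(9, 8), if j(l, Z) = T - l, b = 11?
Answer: 440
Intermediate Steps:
T = 49 (T = (-7)² = 49)
j(l, Z) = 49 - l
b*j(9, 8) = 11*(49 - 1*9) = 11*(49 - 9) = 11*40 = 440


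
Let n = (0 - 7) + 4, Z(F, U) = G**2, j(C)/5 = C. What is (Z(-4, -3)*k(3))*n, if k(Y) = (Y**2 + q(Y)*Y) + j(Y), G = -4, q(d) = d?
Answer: -1584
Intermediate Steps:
j(C) = 5*C
k(Y) = 2*Y**2 + 5*Y (k(Y) = (Y**2 + Y*Y) + 5*Y = (Y**2 + Y**2) + 5*Y = 2*Y**2 + 5*Y)
Z(F, U) = 16 (Z(F, U) = (-4)**2 = 16)
n = -3 (n = -7 + 4 = -3)
(Z(-4, -3)*k(3))*n = (16*(3*(5 + 2*3)))*(-3) = (16*(3*(5 + 6)))*(-3) = (16*(3*11))*(-3) = (16*33)*(-3) = 528*(-3) = -1584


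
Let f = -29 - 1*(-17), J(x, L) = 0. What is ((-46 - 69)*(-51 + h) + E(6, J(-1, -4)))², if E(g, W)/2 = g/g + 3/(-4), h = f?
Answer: 209989081/4 ≈ 5.2497e+7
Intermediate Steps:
f = -12 (f = -29 + 17 = -12)
h = -12
E(g, W) = ½ (E(g, W) = 2*(g/g + 3/(-4)) = 2*(1 + 3*(-¼)) = 2*(1 - ¾) = 2*(¼) = ½)
((-46 - 69)*(-51 + h) + E(6, J(-1, -4)))² = ((-46 - 69)*(-51 - 12) + ½)² = (-115*(-63) + ½)² = (7245 + ½)² = (14491/2)² = 209989081/4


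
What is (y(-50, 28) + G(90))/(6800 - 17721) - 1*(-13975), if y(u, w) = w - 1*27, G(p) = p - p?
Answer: 152620974/10921 ≈ 13975.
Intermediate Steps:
G(p) = 0
y(u, w) = -27 + w (y(u, w) = w - 27 = -27 + w)
(y(-50, 28) + G(90))/(6800 - 17721) - 1*(-13975) = ((-27 + 28) + 0)/(6800 - 17721) - 1*(-13975) = (1 + 0)/(-10921) + 13975 = 1*(-1/10921) + 13975 = -1/10921 + 13975 = 152620974/10921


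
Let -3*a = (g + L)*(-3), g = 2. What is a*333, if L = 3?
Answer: 1665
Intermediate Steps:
a = 5 (a = -(2 + 3)*(-3)/3 = -5*(-3)/3 = -⅓*(-15) = 5)
a*333 = 5*333 = 1665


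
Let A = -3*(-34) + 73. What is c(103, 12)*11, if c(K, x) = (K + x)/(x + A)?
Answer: 115/17 ≈ 6.7647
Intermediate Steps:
A = 175 (A = 102 + 73 = 175)
c(K, x) = (K + x)/(175 + x) (c(K, x) = (K + x)/(x + 175) = (K + x)/(175 + x))
c(103, 12)*11 = ((103 + 12)/(175 + 12))*11 = (115/187)*11 = 115/17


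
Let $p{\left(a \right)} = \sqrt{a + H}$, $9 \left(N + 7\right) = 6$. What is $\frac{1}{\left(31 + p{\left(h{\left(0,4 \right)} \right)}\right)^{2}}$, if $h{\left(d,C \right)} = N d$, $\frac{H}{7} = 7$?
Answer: $\frac{1}{1444} \approx 0.00069252$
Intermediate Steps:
$N = - \frac{19}{3}$ ($N = -7 + \frac{1}{9} \cdot 6 = -7 + \frac{2}{3} = - \frac{19}{3} \approx -6.3333$)
$H = 49$ ($H = 7 \cdot 7 = 49$)
$h{\left(d,C \right)} = - \frac{19 d}{3}$
$p{\left(a \right)} = \sqrt{49 + a}$ ($p{\left(a \right)} = \sqrt{a + 49} = \sqrt{49 + a}$)
$\frac{1}{\left(31 + p{\left(h{\left(0,4 \right)} \right)}\right)^{2}} = \frac{1}{\left(31 + \sqrt{49 - 0}\right)^{2}} = \frac{1}{\left(31 + \sqrt{49 + 0}\right)^{2}} = \frac{1}{\left(31 + \sqrt{49}\right)^{2}} = \frac{1}{\left(31 + 7\right)^{2}} = \frac{1}{38^{2}} = \frac{1}{1444}$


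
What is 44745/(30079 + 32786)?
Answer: 2983/4191 ≈ 0.71176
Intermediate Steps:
44745/(30079 + 32786) = 44745/62865 = 44745*(1/62865) = 2983/4191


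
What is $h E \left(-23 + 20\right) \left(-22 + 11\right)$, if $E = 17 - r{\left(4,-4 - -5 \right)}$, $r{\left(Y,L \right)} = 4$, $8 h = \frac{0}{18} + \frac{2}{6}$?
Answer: $\frac{143}{8} \approx 17.875$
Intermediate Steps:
$h = \frac{1}{24}$ ($h = \frac{\frac{0}{18} + \frac{2}{6}}{8} = \frac{0 \cdot \frac{1}{18} + 2 \cdot \frac{1}{6}}{8} = \frac{0 + \frac{1}{3}}{8} = \frac{1}{8} \cdot \frac{1}{3} = \frac{1}{24} \approx 0.041667$)
$E = 13$ ($E = 17 - 4 = 13$)
$h E \left(-23 + 20\right) \left(-22 + 11\right) = \frac{1}{24} \cdot 13 \left(-23 + 20\right) \left(-22 + 11\right) = \frac{13 \left(\left(-3\right) \left(-11\right)\right)}{24} = \frac{13}{24} \cdot 33 = \frac{143}{8}$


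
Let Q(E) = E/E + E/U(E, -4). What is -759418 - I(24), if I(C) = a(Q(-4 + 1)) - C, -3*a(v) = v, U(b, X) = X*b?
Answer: -3037575/4 ≈ -7.5939e+5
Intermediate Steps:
Q(E) = ¾ (Q(E) = E/E + E/((-4*E)) = 1 + E*(-1/(4*E)) = 1 - ¼ = ¾)
a(v) = -v/3
I(C) = -¼ - C (I(C) = -⅓*¾ - C = -¼ - C)
-759418 - I(24) = -759418 - (-¼ - 1*24) = -759418 - (-¼ - 24) = -759418 - 1*(-97/4) = -759418 + 97/4 = -3037575/4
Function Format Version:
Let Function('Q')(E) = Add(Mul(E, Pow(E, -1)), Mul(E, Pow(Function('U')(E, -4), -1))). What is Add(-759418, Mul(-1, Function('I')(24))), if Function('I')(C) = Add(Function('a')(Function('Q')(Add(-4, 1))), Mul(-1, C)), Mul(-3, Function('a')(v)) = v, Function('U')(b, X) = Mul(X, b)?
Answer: Rational(-3037575, 4) ≈ -7.5939e+5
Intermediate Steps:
Function('Q')(E) = Rational(3, 4) (Function('Q')(E) = Add(Mul(E, Pow(E, -1)), Mul(E, Pow(Mul(-4, E), -1))) = Add(1, Mul(E, Mul(Rational(-1, 4), Pow(E, -1)))) = Add(1, Rational(-1, 4)) = Rational(3, 4))
Function('a')(v) = Mul(Rational(-1, 3), v)
Function('I')(C) = Add(Rational(-1, 4), Mul(-1, C)) (Function('I')(C) = Add(Mul(Rational(-1, 3), Rational(3, 4)), Mul(-1, C)) = Add(Rational(-1, 4), Mul(-1, C)))
Add(-759418, Mul(-1, Function('I')(24))) = Add(-759418, Mul(-1, Add(Rational(-1, 4), Mul(-1, 24)))) = Add(-759418, Mul(-1, Add(Rational(-1, 4), -24))) = Add(-759418, Mul(-1, Rational(-97, 4))) = Add(-759418, Rational(97, 4)) = Rational(-3037575, 4)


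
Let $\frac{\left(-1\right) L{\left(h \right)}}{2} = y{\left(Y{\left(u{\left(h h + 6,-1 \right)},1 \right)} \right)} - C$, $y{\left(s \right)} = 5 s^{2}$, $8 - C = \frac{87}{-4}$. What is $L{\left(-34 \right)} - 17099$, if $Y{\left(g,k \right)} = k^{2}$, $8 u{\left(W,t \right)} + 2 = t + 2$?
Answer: $- \frac{34099}{2} \approx -17050.0$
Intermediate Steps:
$u{\left(W,t \right)} = \frac{t}{8}$ ($u{\left(W,t \right)} = - \frac{1}{4} + \frac{t + 2}{8} = - \frac{1}{4} + \frac{2 + t}{8} = - \frac{1}{4} + \left(\frac{1}{4} + \frac{t}{8}\right) = \frac{t}{8}$)
$C = \frac{119}{4}$ ($C = 8 - \frac{87}{-4} = 8 - 87 \left(- \frac{1}{4}\right) = 8 - - \frac{87}{4} = 8 + \frac{87}{4} = \frac{119}{4} \approx 29.75$)
$L{\left(h \right)} = \frac{99}{2}$ ($L{\left(h \right)} = - 2 \left(5 \left(1^{2}\right)^{2} - \frac{119}{4}\right) = - 2 \left(5 \cdot 1^{2} - \frac{119}{4}\right) = - 2 \left(5 \cdot 1 - \frac{119}{4}\right) = - 2 \left(5 - \frac{119}{4}\right) = \left(-2\right) \left(- \frac{99}{4}\right) = \frac{99}{2}$)
$L{\left(-34 \right)} - 17099 = \frac{99}{2} - 17099 = - \frac{34099}{2}$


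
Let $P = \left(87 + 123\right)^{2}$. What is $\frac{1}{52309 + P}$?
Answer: $\frac{1}{96409} \approx 1.0372 \cdot 10^{-5}$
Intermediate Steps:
$P = 44100$ ($P = 210^{2} = 44100$)
$\frac{1}{52309 + P} = \frac{1}{52309 + 44100} = \frac{1}{96409}$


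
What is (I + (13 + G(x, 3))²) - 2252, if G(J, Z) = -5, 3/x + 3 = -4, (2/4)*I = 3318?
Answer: 4448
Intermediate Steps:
I = 6636 (I = 2*3318 = 6636)
x = -3/7 (x = 3/(-3 - 4) = 3/(-7) = 3*(-⅐) = -3/7 ≈ -0.42857)
(I + (13 + G(x, 3))²) - 2252 = (6636 + (13 - 5)²) - 2252 = (6636 + 8²) - 2252 = (6636 + 64) - 2252 = 6700 - 2252 = 4448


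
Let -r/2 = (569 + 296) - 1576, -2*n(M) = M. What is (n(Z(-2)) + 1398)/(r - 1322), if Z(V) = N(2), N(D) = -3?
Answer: 2799/200 ≈ 13.995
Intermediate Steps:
Z(V) = -3
n(M) = -M/2
r = 1422 (r = -2*((569 + 296) - 1576) = -2*(865 - 1576) = -2*(-711) = 1422)
(n(Z(-2)) + 1398)/(r - 1322) = (-1/2*(-3) + 1398)/(1422 - 1322) = (3/2 + 1398)/100 = (2799/2)*(1/100) = 2799/200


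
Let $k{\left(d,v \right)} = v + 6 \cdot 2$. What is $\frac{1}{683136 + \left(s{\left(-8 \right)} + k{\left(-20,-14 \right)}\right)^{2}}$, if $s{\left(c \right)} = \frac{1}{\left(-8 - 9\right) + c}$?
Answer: $\frac{625}{426962601} \approx 1.4638 \cdot 10^{-6}$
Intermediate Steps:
$s{\left(c \right)} = \frac{1}{-17 + c}$
$k{\left(d,v \right)} = 12 + v$ ($k{\left(d,v \right)} = v + 12 = 12 + v$)
$\frac{1}{683136 + \left(s{\left(-8 \right)} + k{\left(-20,-14 \right)}\right)^{2}} = \frac{1}{683136 + \left(\frac{1}{-17 - 8} + \left(12 - 14\right)\right)^{2}} = \frac{1}{683136 + \left(\frac{1}{-25} - 2\right)^{2}} = \frac{1}{683136 + \left(- \frac{1}{25} - 2\right)^{2}} = \frac{1}{683136 + \left(- \frac{51}{25}\right)^{2}} = \frac{1}{683136 + \frac{2601}{625}} = \frac{1}{\frac{426962601}{625}} = \frac{625}{426962601}$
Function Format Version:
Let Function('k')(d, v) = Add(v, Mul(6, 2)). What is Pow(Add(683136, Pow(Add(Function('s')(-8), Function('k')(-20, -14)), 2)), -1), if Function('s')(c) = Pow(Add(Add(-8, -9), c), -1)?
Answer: Rational(625, 426962601) ≈ 1.4638e-6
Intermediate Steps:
Function('s')(c) = Pow(Add(-17, c), -1)
Function('k')(d, v) = Add(12, v) (Function('k')(d, v) = Add(v, 12) = Add(12, v))
Pow(Add(683136, Pow(Add(Function('s')(-8), Function('k')(-20, -14)), 2)), -1) = Pow(Add(683136, Pow(Add(Pow(Add(-17, -8), -1), Add(12, -14)), 2)), -1) = Pow(Add(683136, Pow(Add(Pow(-25, -1), -2), 2)), -1) = Pow(Add(683136, Pow(Add(Rational(-1, 25), -2), 2)), -1) = Pow(Add(683136, Pow(Rational(-51, 25), 2)), -1) = Pow(Add(683136, Rational(2601, 625)), -1) = Pow(Rational(426962601, 625), -1) = Rational(625, 426962601)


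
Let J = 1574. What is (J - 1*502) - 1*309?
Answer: 763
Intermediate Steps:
(J - 1*502) - 1*309 = (1574 - 1*502) - 1*309 = (1574 - 502) - 309 = 1072 - 309 = 763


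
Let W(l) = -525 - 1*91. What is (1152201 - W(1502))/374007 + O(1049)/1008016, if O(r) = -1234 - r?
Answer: 1161204123091/377005040112 ≈ 3.0801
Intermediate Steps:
W(l) = -616 (W(l) = -525 - 91 = -616)
(1152201 - W(1502))/374007 + O(1049)/1008016 = (1152201 - 1*(-616))/374007 + (-1234 - 1*1049)/1008016 = (1152201 + 616)*(1/374007) + (-1234 - 1049)*(1/1008016) = 1152817*(1/374007) - 2283*1/1008016 = 1152817/374007 - 2283/1008016 = 1161204123091/377005040112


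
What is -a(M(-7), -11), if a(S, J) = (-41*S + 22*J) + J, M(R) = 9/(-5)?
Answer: 896/5 ≈ 179.20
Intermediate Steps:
M(R) = -9/5 (M(R) = 9*(-1/5) = -9/5)
a(S, J) = -41*S + 23*J
-a(M(-7), -11) = -(-41*(-9/5) + 23*(-11)) = -(369/5 - 253) = -1*(-896/5) = 896/5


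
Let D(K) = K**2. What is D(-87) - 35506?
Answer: -27937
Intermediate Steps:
D(-87) - 35506 = (-87)**2 - 35506 = 7569 - 35506 = -27937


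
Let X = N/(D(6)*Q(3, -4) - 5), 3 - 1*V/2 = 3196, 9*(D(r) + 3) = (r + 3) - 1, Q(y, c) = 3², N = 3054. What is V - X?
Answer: -25035/4 ≈ -6258.8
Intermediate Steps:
Q(y, c) = 9
D(r) = -25/9 + r/9 (D(r) = -3 + ((r + 3) - 1)/9 = -3 + ((3 + r) - 1)/9 = -3 + (2 + r)/9 = -3 + (2/9 + r/9) = -25/9 + r/9)
V = -6386 (V = 6 - 2*3196 = 6 - 6392 = -6386)
X = -509/4 (X = 3054/((-25/9 + (⅑)*6)*9 - 5) = 3054/((-25/9 + ⅔)*9 - 5) = 3054/(-19/9*9 - 5) = 3054/(-19 - 5) = 3054/(-24) = 3054*(-1/24) = -509/4 ≈ -127.25)
V - X = -6386 - 1*(-509/4) = -6386 + 509/4 = -25035/4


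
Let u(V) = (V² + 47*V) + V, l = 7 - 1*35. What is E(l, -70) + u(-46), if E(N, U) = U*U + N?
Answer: 4780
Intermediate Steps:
l = -28 (l = 7 - 35 = -28)
E(N, U) = N + U² (E(N, U) = U² + N = N + U²)
u(V) = V² + 48*V
E(l, -70) + u(-46) = (-28 + (-70)²) - 46*(48 - 46) = (-28 + 4900) - 46*2 = 4872 - 92 = 4780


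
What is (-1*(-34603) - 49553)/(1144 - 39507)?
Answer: 1150/2951 ≈ 0.38970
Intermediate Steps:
(-1*(-34603) - 49553)/(1144 - 39507) = (34603 - 49553)/(-38363) = -14950*(-1/38363) = 1150/2951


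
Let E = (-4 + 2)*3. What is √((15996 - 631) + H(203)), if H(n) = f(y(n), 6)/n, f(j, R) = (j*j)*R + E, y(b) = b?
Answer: √683367629/203 ≈ 128.77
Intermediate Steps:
E = -6 (E = -2*3 = -6)
f(j, R) = -6 + R*j² (f(j, R) = (j*j)*R - 6 = j²*R - 6 = R*j² - 6 = -6 + R*j²)
H(n) = (-6 + 6*n²)/n
√((15996 - 631) + H(203)) = √((15996 - 631) + (-6/203 + 6*203)) = √(15365 + (-6*1/203 + 1218)) = √(15365 + (-6/203 + 1218)) = √(15365 + 247248/203) = √(3366343/203) = √683367629/203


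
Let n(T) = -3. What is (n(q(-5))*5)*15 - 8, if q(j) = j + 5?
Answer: -233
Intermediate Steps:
q(j) = 5 + j
(n(q(-5))*5)*15 - 8 = -3*5*15 - 8 = -15*15 - 8 = -225 - 8 = -233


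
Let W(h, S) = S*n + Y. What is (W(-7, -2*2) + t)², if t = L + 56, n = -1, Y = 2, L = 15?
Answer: 5929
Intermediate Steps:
t = 71 (t = 15 + 56 = 71)
W(h, S) = 2 - S (W(h, S) = S*(-1) + 2 = -S + 2 = 2 - S)
(W(-7, -2*2) + t)² = ((2 - (-2)*2) + 71)² = ((2 - 1*(-4)) + 71)² = ((2 + 4) + 71)² = (6 + 71)² = 77² = 5929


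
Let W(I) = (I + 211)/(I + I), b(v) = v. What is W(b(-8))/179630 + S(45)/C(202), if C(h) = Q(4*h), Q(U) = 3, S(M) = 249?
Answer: 238548437/2874080 ≈ 83.000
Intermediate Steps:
C(h) = 3
W(I) = (211 + I)/(2*I) (W(I) = (211 + I)/((2*I)) = (211 + I)*(1/(2*I)) = (211 + I)/(2*I))
W(b(-8))/179630 + S(45)/C(202) = ((1/2)*(211 - 8)/(-8))/179630 + 249/3 = ((1/2)*(-1/8)*203)*(1/179630) + 249*(1/3) = -203/16*1/179630 + 83 = -203/2874080 + 83 = 238548437/2874080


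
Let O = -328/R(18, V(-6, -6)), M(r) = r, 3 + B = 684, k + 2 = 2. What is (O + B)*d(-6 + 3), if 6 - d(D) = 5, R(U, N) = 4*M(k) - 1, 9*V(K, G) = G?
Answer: 1009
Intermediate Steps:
k = 0 (k = -2 + 2 = 0)
B = 681 (B = -3 + 684 = 681)
V(K, G) = G/9
R(U, N) = -1 (R(U, N) = 4*0 - 1 = 0 - 1 = -1)
O = 328 (O = -328/(-1) = -328*(-1) = 328)
d(D) = 1 (d(D) = 6 - 1*5 = 6 - 5 = 1)
(O + B)*d(-6 + 3) = (328 + 681)*1 = 1009*1 = 1009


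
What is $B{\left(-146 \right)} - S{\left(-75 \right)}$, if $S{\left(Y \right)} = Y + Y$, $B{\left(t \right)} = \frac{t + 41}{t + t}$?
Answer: $\frac{43905}{292} \approx 150.36$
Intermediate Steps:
$B{\left(t \right)} = \frac{41 + t}{2 t}$
$S{\left(Y \right)} = 2 Y$
$B{\left(-146 \right)} - S{\left(-75 \right)} = \frac{41 - 146}{2 \left(-146\right)} - 2 \left(-75\right) = \frac{1}{2} \left(- \frac{1}{146}\right) \left(-105\right) - -150 = \frac{105}{292} + 150 = \frac{43905}{292}$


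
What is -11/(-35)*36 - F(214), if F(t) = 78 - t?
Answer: 5156/35 ≈ 147.31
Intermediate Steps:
-11/(-35)*36 - F(214) = -11/(-35)*36 - (78 - 1*214) = -11*(-1/35)*36 - (78 - 214) = (11/35)*36 - 1*(-136) = 396/35 + 136 = 5156/35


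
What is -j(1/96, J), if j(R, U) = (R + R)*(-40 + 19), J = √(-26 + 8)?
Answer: 7/16 ≈ 0.43750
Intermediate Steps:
J = 3*I*√2 (J = √(-18) = 3*I*√2 ≈ 4.2426*I)
j(R, U) = -42*R (j(R, U) = (2*R)*(-21) = -42*R)
-j(1/96, J) = -(-42)/96 = -1*(-7/16) = 7/16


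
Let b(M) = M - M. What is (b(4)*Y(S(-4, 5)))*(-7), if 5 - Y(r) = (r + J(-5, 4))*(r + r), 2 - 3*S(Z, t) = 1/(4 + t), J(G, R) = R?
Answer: 0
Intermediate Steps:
S(Z, t) = ⅔ - 1/(3*(4 + t))
b(M) = 0
Y(r) = 5 - 2*r*(4 + r) (Y(r) = 5 - (r + 4)*(r + r) = 5 - (4 + r)*2*r = 5 - 2*r*(4 + r))
(b(4)*Y(S(-4, 5)))*(-7) = (0*(5 - 8*(7 + 2*5)/(3*(4 + 5)) - 2*(7 + 2*5)²/(9*(4 + 5)²)))*(-7) = (0*(5 - 8*(7 + 10)/(3*9) - 2*(7 + 10)²/729))*(-7) = (0*(5 - 8*17/(3*9) - 2*((⅓)*(⅑)*17)²))*(-7) = (0*(5 - 8*17/27 - 2*(17/27)²))*(-7) = (0*(5 - 136/27 - 2*289/729))*(-7) = (0*(5 - 136/27 - 578/729))*(-7) = (0*(-605/729))*(-7) = 0*(-7) = 0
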